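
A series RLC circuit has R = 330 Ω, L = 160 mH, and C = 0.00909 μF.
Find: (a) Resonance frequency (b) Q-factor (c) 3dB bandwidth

Step 1 — Resonance condition Im(Z)=0 gives ω₀ = 1/√(LC).
Step 2 — ω₀ = 1/√(0.16·9.09e-09) = 2.622e+04 rad/s.
Step 3 — f₀ = ω₀/(2π) = 4173 Hz.
Step 4 — Series Q: Q = ω₀L/R = 2.622e+04·0.16/330 = 12.71.
Step 5 — 3dB bandwidth: Δω = ω₀/Q = 2062 rad/s; BW = Δω/(2π) = 328.3 Hz.

(a) f₀ = 4173 Hz  (b) Q = 12.71  (c) BW = 328.3 Hz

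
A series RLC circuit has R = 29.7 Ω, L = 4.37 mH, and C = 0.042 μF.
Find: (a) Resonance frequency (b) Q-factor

Step 1 — Resonance condition Im(Z)=0 gives ω₀ = 1/√(LC).
Step 2 — ω₀ = 1/√(0.00437·4.2e-08) = 7.381e+04 rad/s.
Step 3 — f₀ = ω₀/(2π) = 1.175e+04 Hz.
Step 4 — Series Q: Q = ω₀L/R = 7.381e+04·0.00437/29.7 = 10.86.

(a) f₀ = 1.175e+04 Hz  (b) Q = 10.86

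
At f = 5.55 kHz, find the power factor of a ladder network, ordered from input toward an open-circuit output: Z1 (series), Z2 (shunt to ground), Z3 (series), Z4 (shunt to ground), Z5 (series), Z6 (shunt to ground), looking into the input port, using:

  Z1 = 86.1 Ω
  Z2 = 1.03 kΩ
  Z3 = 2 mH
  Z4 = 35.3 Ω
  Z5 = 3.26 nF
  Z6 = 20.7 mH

Step 1 — Angular frequency: ω = 2π·f = 2π·5550 = 3.487e+04 rad/s.
Step 2 — Component impedances:
  Z1: Z = R = 86.1 Ω
  Z2: Z = R = 1030 Ω
  Z3: Z = jωL = j·3.487e+04·0.002 = 0 + j69.74 Ω
  Z4: Z = R = 35.3 Ω
  Z5: Z = 1/(jωC) = -j/(ω·C) = 0 - j8796 Ω
  Z6: Z = jωL = j·3.487e+04·0.0207 = 0 + j721.8 Ω
Step 3 — Ladder network (open output): work backward from the far end, alternating series and parallel combinations. Z_in = 124.5 + j64.78 Ω = 140.3∠27.5° Ω.
Step 4 — Power factor: PF = cos(φ) = Re(Z)/|Z| = 124.46/140.31 = 0.887.
Step 5 — Type: Im(Z) = 64.78 ⇒ lagging (phase φ = 27.5°).

PF = 0.887 (lagging, φ = 27.5°)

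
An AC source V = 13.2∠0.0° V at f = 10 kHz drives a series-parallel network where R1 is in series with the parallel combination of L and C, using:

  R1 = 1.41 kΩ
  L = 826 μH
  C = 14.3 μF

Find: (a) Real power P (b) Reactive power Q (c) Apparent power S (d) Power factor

Step 1 — Angular frequency: ω = 2π·f = 2π·1e+04 = 6.283e+04 rad/s.
Step 2 — Component impedances:
  R1: Z = R = 1410 Ω
  L: Z = jωL = j·6.283e+04·0.000826 = 0 + j51.9 Ω
  C: Z = 1/(jωC) = -j/(ω·C) = 0 - j1.113 Ω
Step 3 — Parallel branch: L || C = 1/(1/L + 1/C) = 0 - j1.137 Ω.
Step 4 — Series with R1: Z_total = R1 + (L || C) = 1410 - j1.137 Ω = 1410∠-0.0° Ω.
Step 5 — Source phasor: V = 13.2∠0.0° V = 13.2 V.
Step 6 — Current: I = V / Z = 0.009362 + j7.552e-06 A = 0.009362∠0.0° A.
Step 7 — Complex power: S = V·I* = 0.1236 - j9.968e-05 VA.
Step 8 — Real power: P = Re(S) = 0.1236 W.
Step 9 — Reactive power: Q = Im(S) = -9.968e-05 VAR.
Step 10 — Apparent power: |S| = 0.1236 VA.
Step 11 — Power factor: PF = P/|S| = 1 (leading).

(a) P = 0.1236 W  (b) Q = -9.968e-05 VAR  (c) S = 0.1236 VA  (d) PF = 1 (leading)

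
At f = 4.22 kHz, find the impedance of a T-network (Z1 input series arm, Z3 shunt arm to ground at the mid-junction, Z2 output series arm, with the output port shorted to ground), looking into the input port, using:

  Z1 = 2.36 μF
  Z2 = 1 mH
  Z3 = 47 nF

Step 1 — Angular frequency: ω = 2π·f = 2π·4220 = 2.652e+04 rad/s.
Step 2 — Component impedances:
  Z1: Z = 1/(jωC) = -j/(ω·C) = 0 - j15.98 Ω
  Z2: Z = jωL = j·2.652e+04·0.001 = 0 + j26.52 Ω
  Z3: Z = 1/(jωC) = -j/(ω·C) = 0 - j802.4 Ω
Step 3 — With the output port shorted to ground, the output series arm Z2 runs from the junction to ground; the shunt arm Z3 also runs from the junction to ground. They appear in parallel: Z3 || Z2 = 0 + j27.42 Ω.
Step 4 — Series with input arm Z1: Z_in = Z1 + (Z3 || Z2) = 0 + j11.44 Ω = 11.44∠90.0° Ω.

Z = 0 + j11.44 Ω = 11.44∠90.0° Ω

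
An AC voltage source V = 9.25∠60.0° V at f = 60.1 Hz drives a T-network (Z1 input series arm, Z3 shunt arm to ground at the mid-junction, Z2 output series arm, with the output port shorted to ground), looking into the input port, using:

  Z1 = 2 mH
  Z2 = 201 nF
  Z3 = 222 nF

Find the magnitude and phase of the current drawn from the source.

Step 1 — Angular frequency: ω = 2π·f = 2π·60.1 = 377.6 rad/s.
Step 2 — Component impedances:
  Z1: Z = jωL = j·377.6·0.002 = 0 + j0.7552 Ω
  Z2: Z = 1/(jωC) = -j/(ω·C) = 0 - j1.317e+04 Ω
  Z3: Z = 1/(jωC) = -j/(ω·C) = 0 - j1.193e+04 Ω
Step 3 — With the output port shorted to ground, the output series arm Z2 runs from the junction to ground; the shunt arm Z3 also runs from the junction to ground. They appear in parallel: Z3 || Z2 = 0 - j6260 Ω.
Step 4 — Series with input arm Z1: Z_in = Z1 + (Z3 || Z2) = 0 - j6260 Ω = 6260∠-90.0° Ω.
Step 5 — Source phasor: V = 9.25∠60.0° V = 4.625 + j8.011 V.
Step 6 — Ohm's law: I = V / Z_total = (4.625 + j8.011) / (0 - j6260) = -0.00128 + j0.0007389 A.
Step 7 — Convert to polar: |I| = 0.001478 A, ∠I = 150.0°.

I = 0.001478∠150.0° A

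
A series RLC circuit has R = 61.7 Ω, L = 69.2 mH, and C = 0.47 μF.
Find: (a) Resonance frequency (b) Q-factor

Step 1 — Resonance condition Im(Z)=0 gives ω₀ = 1/√(LC).
Step 2 — ω₀ = 1/√(0.0692·4.7e-07) = 5545 rad/s.
Step 3 — f₀ = ω₀/(2π) = 882.5 Hz.
Step 4 — Series Q: Q = ω₀L/R = 5545·0.0692/61.7 = 6.219.

(a) f₀ = 882.5 Hz  (b) Q = 6.219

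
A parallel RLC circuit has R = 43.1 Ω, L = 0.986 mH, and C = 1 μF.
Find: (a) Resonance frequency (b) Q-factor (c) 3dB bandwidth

Step 1 — Resonance: ω₀ = 1/√(LC) = 1/√(0.000986·1e-06) = 3.185e+04 rad/s.
Step 2 — f₀ = ω₀/(2π) = 5069 Hz.
Step 3 — Parallel Q: Q = R/(ω₀L) = 43.1/(3.185e+04·0.000986) = 1.373.
Step 4 — Bandwidth: Δω = ω₀/Q = 2.32e+04 rad/s; BW = Δω/(2π) = 3693 Hz.

(a) f₀ = 5069 Hz  (b) Q = 1.373  (c) BW = 3693 Hz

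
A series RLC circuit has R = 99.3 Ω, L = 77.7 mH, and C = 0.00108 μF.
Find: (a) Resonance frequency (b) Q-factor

Step 1 — Resonance condition Im(Z)=0 gives ω₀ = 1/√(LC).
Step 2 — ω₀ = 1/√(0.0777·1.08e-09) = 1.092e+05 rad/s.
Step 3 — f₀ = ω₀/(2π) = 1.737e+04 Hz.
Step 4 — Series Q: Q = ω₀L/R = 1.092e+05·0.0777/99.3 = 85.42.

(a) f₀ = 1.737e+04 Hz  (b) Q = 85.42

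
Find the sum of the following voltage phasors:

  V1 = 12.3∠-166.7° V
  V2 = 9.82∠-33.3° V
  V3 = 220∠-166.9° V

Step 1 — Convert each phasor to rectangular form:
  V1 = 12.3·(cos(-166.7°) + j·sin(-166.7°)) = -11.97 - j2.83 V
  V2 = 9.82·(cos(-33.3°) + j·sin(-33.3°)) = 8.208 - j5.391 V
  V3 = 220·(cos(-166.9°) + j·sin(-166.9°)) = -214.3 - j49.86 V
Step 2 — Sum components: V_total = -218 - j58.08 V.
Step 3 — Convert to polar: |V_total| = 225.6 V, ∠V_total = -165.1°.

V_total = 225.6∠-165.1° V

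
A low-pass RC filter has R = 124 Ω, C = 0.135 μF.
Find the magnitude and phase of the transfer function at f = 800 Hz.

Step 1 — Angular frequency: ω = 2π·800 = 5027 rad/s.
Step 2 — Transfer function: H(jω) = 1/(1 + jωRC).
Step 3 — Denominator: 1 + jωRC = 1 + j·5027·124·1.35e-07 = 1 + j0.08414.
Step 4 — H = 0.993 - j0.08355.
Step 5 — Magnitude: |H| = 0.9965 (-0.0 dB); phase: φ = -4.8°.

|H| = 0.9965 (-0.0 dB), φ = -4.8°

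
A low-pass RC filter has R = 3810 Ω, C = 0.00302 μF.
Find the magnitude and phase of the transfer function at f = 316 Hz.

Step 1 — Angular frequency: ω = 2π·316 = 1985 rad/s.
Step 2 — Transfer function: H(jω) = 1/(1 + jωRC).
Step 3 — Denominator: 1 + jωRC = 1 + j·1985·3810·3.02e-09 = 1 + j0.02285.
Step 4 — H = 0.9995 - j0.02283.
Step 5 — Magnitude: |H| = 0.9997 (-0.0 dB); phase: φ = -1.3°.

|H| = 0.9997 (-0.0 dB), φ = -1.3°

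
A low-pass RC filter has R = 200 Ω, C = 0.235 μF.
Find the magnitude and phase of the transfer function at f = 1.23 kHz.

Step 1 — Angular frequency: ω = 2π·1230 = 7728 rad/s.
Step 2 — Transfer function: H(jω) = 1/(1 + jωRC).
Step 3 — Denominator: 1 + jωRC = 1 + j·7728·200·2.35e-07 = 1 + j0.3632.
Step 4 — H = 0.8834 - j0.3209.
Step 5 — Magnitude: |H| = 0.9399 (-0.5 dB); phase: φ = -20.0°.

|H| = 0.9399 (-0.5 dB), φ = -20.0°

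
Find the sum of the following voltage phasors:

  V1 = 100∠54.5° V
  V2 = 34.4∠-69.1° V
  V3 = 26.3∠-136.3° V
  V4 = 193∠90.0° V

Step 1 — Convert each phasor to rectangular form:
  V1 = 100·(cos(54.5°) + j·sin(54.5°)) = 58.07 + j81.41 V
  V2 = 34.4·(cos(-69.1°) + j·sin(-69.1°)) = 12.27 - j32.14 V
  V3 = 26.3·(cos(-136.3°) + j·sin(-136.3°)) = -19.01 - j18.17 V
  V4 = 193·(cos(90.0°) + j·sin(90.0°)) = 0 + j193 V
Step 2 — Sum components: V_total = 51.33 + j224.1 V.
Step 3 — Convert to polar: |V_total| = 229.9 V, ∠V_total = 77.1°.

V_total = 229.9∠77.1° V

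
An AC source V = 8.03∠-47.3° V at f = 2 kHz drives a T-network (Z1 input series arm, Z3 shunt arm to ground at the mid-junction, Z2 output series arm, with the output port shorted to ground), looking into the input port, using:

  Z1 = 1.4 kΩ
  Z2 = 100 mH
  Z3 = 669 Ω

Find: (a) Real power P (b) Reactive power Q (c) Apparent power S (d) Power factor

Step 1 — Angular frequency: ω = 2π·f = 2π·2000 = 1.257e+04 rad/s.
Step 2 — Component impedances:
  Z1: Z = R = 1400 Ω
  Z2: Z = jωL = j·1.257e+04·0.1 = 0 + j1257 Ω
  Z3: Z = R = 669 Ω
Step 3 — With the output port shorted to ground, the output series arm Z2 runs from the junction to ground; the shunt arm Z3 also runs from the junction to ground. They appear in parallel: Z3 || Z2 = 521.3 + j277.5 Ω.
Step 4 — Series with input arm Z1: Z_in = Z1 + (Z3 || Z2) = 1921 + j277.5 Ω = 1941∠8.2° Ω.
Step 5 — Source phasor: V = 8.03∠-47.3° V = 5.446 - j5.901 V.
Step 6 — Current: I = V / Z = 0.002342 - j0.00341 A = 0.004137∠-55.5° A.
Step 7 — Complex power: S = V·I* = 0.03288 + j0.004749 VA.
Step 8 — Real power: P = Re(S) = 0.03288 W.
Step 9 — Reactive power: Q = Im(S) = 0.004749 VAR.
Step 10 — Apparent power: |S| = 0.03322 VA.
Step 11 — Power factor: PF = P/|S| = 0.9897 (lagging).

(a) P = 0.03288 W  (b) Q = 0.004749 VAR  (c) S = 0.03322 VA  (d) PF = 0.9897 (lagging)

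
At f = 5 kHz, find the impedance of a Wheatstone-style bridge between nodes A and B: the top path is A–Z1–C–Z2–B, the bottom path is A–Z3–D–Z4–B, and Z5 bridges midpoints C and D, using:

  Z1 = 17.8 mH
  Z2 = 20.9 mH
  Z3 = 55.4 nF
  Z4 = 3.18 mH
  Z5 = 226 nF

Step 1 — Angular frequency: ω = 2π·f = 2π·5000 = 3.142e+04 rad/s.
Step 2 — Component impedances:
  Z1: Z = jωL = j·3.142e+04·0.0178 = 0 + j559.2 Ω
  Z2: Z = jωL = j·3.142e+04·0.0209 = 0 + j656.6 Ω
  Z3: Z = 1/(jωC) = -j/(ω·C) = 0 - j574.6 Ω
  Z4: Z = jωL = j·3.142e+04·0.00318 = 0 + j99.9 Ω
  Z5: Z = 1/(jωC) = -j/(ω·C) = 0 - j140.8 Ω
Step 3 — Bridge requires nodal analysis (the Z5 bridge couples midpoints C and D, so the two paths cannot be reduced to a simple series/parallel combination). Setting node B to ground and injecting 1 A at node A, the 3-node admittance system at A, C, D solves to V_A = Z_AB = 0 + j1403 Ω = 1403∠90.0° Ω.

Z = 0 + j1403 Ω = 1403∠90.0° Ω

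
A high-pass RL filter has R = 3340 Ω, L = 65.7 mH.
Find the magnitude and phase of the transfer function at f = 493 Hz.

Step 1 — Angular frequency: ω = 2π·493 = 3098 rad/s.
Step 2 — Transfer function: H(jω) = jωL/(R + jωL).
Step 3 — Numerator jωL = j·203.5; denominator R + jωL = 3340 + j203.5.
Step 4 — H = 0.003699 + j0.06071.
Step 5 — Magnitude: |H| = 0.06082 (-24.3 dB); phase: φ = 86.5°.

|H| = 0.06082 (-24.3 dB), φ = 86.5°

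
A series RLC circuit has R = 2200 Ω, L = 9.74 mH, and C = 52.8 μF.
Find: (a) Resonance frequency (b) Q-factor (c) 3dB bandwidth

Step 1 — Resonance condition Im(Z)=0 gives ω₀ = 1/√(LC).
Step 2 — ω₀ = 1/√(0.00974·5.28e-05) = 1394 rad/s.
Step 3 — f₀ = ω₀/(2π) = 221.9 Hz.
Step 4 — Series Q: Q = ω₀L/R = 1394·0.00974/2200 = 0.006174.
Step 5 — 3dB bandwidth: Δω = ω₀/Q = 2.259e+05 rad/s; BW = Δω/(2π) = 3.595e+04 Hz.

(a) f₀ = 221.9 Hz  (b) Q = 0.006174  (c) BW = 3.595e+04 Hz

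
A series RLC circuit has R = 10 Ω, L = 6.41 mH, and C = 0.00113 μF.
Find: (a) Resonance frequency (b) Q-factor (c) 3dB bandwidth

Step 1 — Resonance condition Im(Z)=0 gives ω₀ = 1/√(LC).
Step 2 — ω₀ = 1/√(0.00641·1.13e-09) = 3.716e+05 rad/s.
Step 3 — f₀ = ω₀/(2π) = 5.914e+04 Hz.
Step 4 — Series Q: Q = ω₀L/R = 3.716e+05·0.00641/10 = 238.2.
Step 5 — 3dB bandwidth: Δω = ω₀/Q = 1560 rad/s; BW = Δω/(2π) = 248.3 Hz.

(a) f₀ = 5.914e+04 Hz  (b) Q = 238.2  (c) BW = 248.3 Hz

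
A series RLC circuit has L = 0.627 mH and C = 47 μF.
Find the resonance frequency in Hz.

Step 1 — Resonance condition Im(Z)=0 gives ω₀ = 1/√(LC).
Step 2 — ω₀ = 1/√(0.000627·4.7e-05) = 5825 rad/s.
Step 3 — f₀ = ω₀/(2π) = 927.1 Hz.

f₀ = 927.1 Hz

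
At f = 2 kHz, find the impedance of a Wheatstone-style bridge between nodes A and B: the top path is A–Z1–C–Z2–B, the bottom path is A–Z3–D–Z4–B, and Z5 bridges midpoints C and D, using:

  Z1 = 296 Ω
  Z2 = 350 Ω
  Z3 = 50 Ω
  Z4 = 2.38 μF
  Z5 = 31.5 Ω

Step 1 — Angular frequency: ω = 2π·f = 2π·2000 = 1.257e+04 rad/s.
Step 2 — Component impedances:
  Z1: Z = R = 296 Ω
  Z2: Z = R = 350 Ω
  Z3: Z = R = 50 Ω
  Z4: Z = 1/(jωC) = -j/(ω·C) = 0 - j33.44 Ω
  Z5: Z = R = 31.5 Ω
Step 3 — Bridge requires nodal analysis (the Z5 bridge couples midpoints C and D, so the two paths cannot be reduced to a simple series/parallel combination). Setting node B to ground and injecting 1 A at node A, the 3-node admittance system at A, C, D solves to V_A = Z_AB = 46.2 - j32.45 Ω = 56.45∠-35.1° Ω.

Z = 46.2 - j32.45 Ω = 56.45∠-35.1° Ω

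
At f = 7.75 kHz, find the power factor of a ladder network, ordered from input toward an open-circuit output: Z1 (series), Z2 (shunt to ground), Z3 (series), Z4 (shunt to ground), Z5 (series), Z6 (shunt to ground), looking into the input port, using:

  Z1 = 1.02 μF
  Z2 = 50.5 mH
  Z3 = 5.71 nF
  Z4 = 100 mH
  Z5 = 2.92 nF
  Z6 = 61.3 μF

Step 1 — Angular frequency: ω = 2π·f = 2π·7750 = 4.869e+04 rad/s.
Step 2 — Component impedances:
  Z1: Z = 1/(jωC) = -j/(ω·C) = 0 - j20.13 Ω
  Z2: Z = jωL = j·4.869e+04·0.0505 = 0 + j2459 Ω
  Z3: Z = 1/(jωC) = -j/(ω·C) = 0 - j3597 Ω
  Z4: Z = jωL = j·4.869e+04·0.1 = 0 + j4869 Ω
  Z5: Z = 1/(jωC) = -j/(ω·C) = 0 - j7033 Ω
  Z6: Z = 1/(jωC) = -j/(ω·C) = 0 - j0.335 Ω
Step 3 — Ladder network (open output): work backward from the far end, alternating series and parallel combinations. Z_in = 0 + j2027 Ω = 2027∠90.0° Ω.
Step 4 — Power factor: PF = cos(φ) = Re(Z)/|Z| = 0/2027 = 0.
Step 5 — Type: Im(Z) = 2027 ⇒ lagging (phase φ = 90.0°).

PF = 0 (lagging, φ = 90.0°)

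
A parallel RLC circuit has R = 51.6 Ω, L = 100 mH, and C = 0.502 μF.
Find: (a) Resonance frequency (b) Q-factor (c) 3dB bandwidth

Step 1 — Resonance: ω₀ = 1/√(LC) = 1/√(0.1·5.02e-07) = 4463 rad/s.
Step 2 — f₀ = ω₀/(2π) = 710.3 Hz.
Step 3 — Parallel Q: Q = R/(ω₀L) = 51.6/(4463·0.1) = 0.1156.
Step 4 — Bandwidth: Δω = ω₀/Q = 3.861e+04 rad/s; BW = Δω/(2π) = 6144 Hz.

(a) f₀ = 710.3 Hz  (b) Q = 0.1156  (c) BW = 6144 Hz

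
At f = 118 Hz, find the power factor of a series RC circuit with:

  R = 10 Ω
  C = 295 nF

Step 1 — Angular frequency: ω = 2π·f = 2π·118 = 741.4 rad/s.
Step 2 — Component impedances:
  R: Z = R = 10 Ω
  C: Z = 1/(jωC) = -j/(ω·C) = 0 - j4572 Ω
Step 3 — Series combination: Z_total = R + C = 10 - j4572 Ω = 4572∠-89.9° Ω.
Step 4 — Power factor: PF = cos(φ) = Re(Z)/|Z| = 10/4572 = 0.002187.
Step 5 — Type: Im(Z) = -4572 ⇒ leading (phase φ = -89.9°).

PF = 0.002187 (leading, φ = -89.9°)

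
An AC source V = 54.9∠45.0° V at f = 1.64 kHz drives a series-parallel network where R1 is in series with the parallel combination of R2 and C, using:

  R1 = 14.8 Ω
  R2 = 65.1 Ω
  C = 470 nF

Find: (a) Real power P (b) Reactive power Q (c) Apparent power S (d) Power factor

Step 1 — Angular frequency: ω = 2π·f = 2π·1640 = 1.03e+04 rad/s.
Step 2 — Component impedances:
  R1: Z = R = 14.8 Ω
  R2: Z = R = 65.1 Ω
  C: Z = 1/(jωC) = -j/(ω·C) = 0 - j206.5 Ω
Step 3 — Parallel branch: R2 || C = 1/(1/R2 + 1/C) = 59.21 - j18.67 Ω.
Step 4 — Series with R1: Z_total = R1 + (R2 || C) = 74.01 - j18.67 Ω = 76.33∠-14.2° Ω.
Step 5 — Source phasor: V = 54.9∠45.0° V = 38.82 + j38.82 V.
Step 6 — Current: I = V / Z = 0.3687 + j0.6175 A = 0.7192∠59.2° A.
Step 7 — Complex power: S = V·I* = 38.29 - j9.657 VA.
Step 8 — Real power: P = Re(S) = 38.29 W.
Step 9 — Reactive power: Q = Im(S) = -9.657 VAR.
Step 10 — Apparent power: |S| = 39.49 VA.
Step 11 — Power factor: PF = P/|S| = 0.9696 (leading).

(a) P = 38.29 W  (b) Q = -9.657 VAR  (c) S = 39.49 VA  (d) PF = 0.9696 (leading)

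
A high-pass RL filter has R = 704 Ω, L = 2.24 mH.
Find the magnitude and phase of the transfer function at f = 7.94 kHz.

Step 1 — Angular frequency: ω = 2π·7940 = 4.989e+04 rad/s.
Step 2 — Transfer function: H(jω) = jωL/(R + jωL).
Step 3 — Numerator jωL = j·111.8; denominator R + jωL = 704 + j111.8.
Step 4 — H = 0.02458 + j0.1548.
Step 5 — Magnitude: |H| = 0.1568 (-16.1 dB); phase: φ = 81.0°.

|H| = 0.1568 (-16.1 dB), φ = 81.0°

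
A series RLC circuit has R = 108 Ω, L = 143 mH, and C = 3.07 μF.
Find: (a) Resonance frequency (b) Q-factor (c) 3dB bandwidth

Step 1 — Resonance condition Im(Z)=0 gives ω₀ = 1/√(LC).
Step 2 — ω₀ = 1/√(0.143·3.07e-06) = 1509 rad/s.
Step 3 — f₀ = ω₀/(2π) = 240.2 Hz.
Step 4 — Series Q: Q = ω₀L/R = 1509·0.143/108 = 1.998.
Step 5 — 3dB bandwidth: Δω = ω₀/Q = 755.2 rad/s; BW = Δω/(2π) = 120.2 Hz.

(a) f₀ = 240.2 Hz  (b) Q = 1.998  (c) BW = 120.2 Hz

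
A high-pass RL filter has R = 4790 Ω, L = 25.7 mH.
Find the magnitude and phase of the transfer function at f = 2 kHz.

Step 1 — Angular frequency: ω = 2π·2000 = 1.257e+04 rad/s.
Step 2 — Transfer function: H(jω) = jωL/(R + jωL).
Step 3 — Numerator jωL = j·323; denominator R + jωL = 4790 + j323.
Step 4 — H = 0.004525 + j0.06712.
Step 5 — Magnitude: |H| = 0.06727 (-23.4 dB); phase: φ = 86.1°.

|H| = 0.06727 (-23.4 dB), φ = 86.1°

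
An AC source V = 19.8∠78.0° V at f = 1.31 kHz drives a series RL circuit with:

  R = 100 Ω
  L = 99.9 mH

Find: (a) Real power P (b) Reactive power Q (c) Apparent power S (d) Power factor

Step 1 — Angular frequency: ω = 2π·f = 2π·1310 = 8231 rad/s.
Step 2 — Component impedances:
  R: Z = R = 100 Ω
  L: Z = jωL = j·8231·0.0999 = 0 + j822.3 Ω
Step 3 — Series combination: Z_total = R + L = 100 + j822.3 Ω = 828.3∠83.1° Ω.
Step 4 — Source phasor: V = 19.8∠78.0° V = 4.117 + j19.37 V.
Step 5 — Current: I = V / Z = 0.02381 - j0.002111 A = 0.0239∠-5.1° A.
Step 6 — Complex power: S = V·I* = 0.05714 + j0.4698 VA.
Step 7 — Real power: P = Re(S) = 0.05714 W.
Step 8 — Reactive power: Q = Im(S) = 0.4698 VAR.
Step 9 — Apparent power: |S| = 0.4733 VA.
Step 10 — Power factor: PF = P/|S| = 0.1207 (lagging).

(a) P = 0.05714 W  (b) Q = 0.4698 VAR  (c) S = 0.4733 VA  (d) PF = 0.1207 (lagging)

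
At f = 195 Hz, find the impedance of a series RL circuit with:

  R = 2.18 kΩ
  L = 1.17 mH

Step 1 — Angular frequency: ω = 2π·f = 2π·195 = 1225 rad/s.
Step 2 — Component impedances:
  R: Z = R = 2180 Ω
  L: Z = jωL = j·1225·0.00117 = 0 + j1.434 Ω
Step 3 — Series combination: Z_total = R + L = 2180 + j1.434 Ω = 2180∠0.0° Ω.

Z = 2180 + j1.434 Ω = 2180∠0.0° Ω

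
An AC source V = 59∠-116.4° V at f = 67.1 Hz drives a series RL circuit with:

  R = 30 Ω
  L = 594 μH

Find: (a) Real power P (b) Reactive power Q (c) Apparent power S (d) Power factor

Step 1 — Angular frequency: ω = 2π·f = 2π·67.1 = 421.6 rad/s.
Step 2 — Component impedances:
  R: Z = R = 30 Ω
  L: Z = jωL = j·421.6·0.000594 = 0 + j0.2504 Ω
Step 3 — Series combination: Z_total = R + L = 30 + j0.2504 Ω = 30∠0.5° Ω.
Step 4 — Source phasor: V = 59∠-116.4° V = -26.23 - j52.85 V.
Step 5 — Current: I = V / Z = -0.8891 - j1.754 A = 1.967∠-116.9° A.
Step 6 — Complex power: S = V·I* = 116 + j0.9685 VA.
Step 7 — Real power: P = Re(S) = 116 W.
Step 8 — Reactive power: Q = Im(S) = 0.9685 VAR.
Step 9 — Apparent power: |S| = 116 VA.
Step 10 — Power factor: PF = P/|S| = 1 (lagging).

(a) P = 116 W  (b) Q = 0.9685 VAR  (c) S = 116 VA  (d) PF = 1 (lagging)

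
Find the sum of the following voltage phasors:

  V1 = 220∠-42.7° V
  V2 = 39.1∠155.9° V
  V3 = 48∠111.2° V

Step 1 — Convert each phasor to rectangular form:
  V1 = 220·(cos(-42.7°) + j·sin(-42.7°)) = 161.7 - j149.2 V
  V2 = 39.1·(cos(155.9°) + j·sin(155.9°)) = -35.69 + j15.97 V
  V3 = 48·(cos(111.2°) + j·sin(111.2°)) = -17.36 + j44.75 V
Step 2 — Sum components: V_total = 108.6 - j88.48 V.
Step 3 — Convert to polar: |V_total| = 140.1 V, ∠V_total = -39.2°.

V_total = 140.1∠-39.2° V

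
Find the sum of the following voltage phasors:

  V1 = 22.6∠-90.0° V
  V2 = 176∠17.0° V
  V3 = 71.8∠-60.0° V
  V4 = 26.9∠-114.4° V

Step 1 — Convert each phasor to rectangular form:
  V1 = 22.6·(cos(-90.0°) + j·sin(-90.0°)) = 0 - j22.6 V
  V2 = 176·(cos(17.0°) + j·sin(17.0°)) = 168.3 + j51.46 V
  V3 = 71.8·(cos(-60.0°) + j·sin(-60.0°)) = 35.9 - j62.18 V
  V4 = 26.9·(cos(-114.4°) + j·sin(-114.4°)) = -11.11 - j24.5 V
Step 2 — Sum components: V_total = 193.1 - j57.82 V.
Step 3 — Convert to polar: |V_total| = 201.6 V, ∠V_total = -16.7°.

V_total = 201.6∠-16.7° V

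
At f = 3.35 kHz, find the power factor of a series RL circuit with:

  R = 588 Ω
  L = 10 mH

Step 1 — Angular frequency: ω = 2π·f = 2π·3350 = 2.105e+04 rad/s.
Step 2 — Component impedances:
  R: Z = R = 588 Ω
  L: Z = jωL = j·2.105e+04·0.01 = 0 + j210.5 Ω
Step 3 — Series combination: Z_total = R + L = 588 + j210.5 Ω = 624.5∠19.7° Ω.
Step 4 — Power factor: PF = cos(φ) = Re(Z)/|Z| = 588/624.54 = 0.9415.
Step 5 — Type: Im(Z) = 210.5 ⇒ lagging (phase φ = 19.7°).

PF = 0.9415 (lagging, φ = 19.7°)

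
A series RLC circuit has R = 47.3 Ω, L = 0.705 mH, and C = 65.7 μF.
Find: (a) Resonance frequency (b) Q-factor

Step 1 — Resonance condition Im(Z)=0 gives ω₀ = 1/√(LC).
Step 2 — ω₀ = 1/√(0.000705·6.57e-05) = 4646 rad/s.
Step 3 — f₀ = ω₀/(2π) = 739.5 Hz.
Step 4 — Series Q: Q = ω₀L/R = 4646·0.000705/47.3 = 0.06925.

(a) f₀ = 739.5 Hz  (b) Q = 0.06925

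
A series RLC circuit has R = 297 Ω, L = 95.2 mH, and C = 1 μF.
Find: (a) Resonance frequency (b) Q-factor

Step 1 — Resonance condition Im(Z)=0 gives ω₀ = 1/√(LC).
Step 2 — ω₀ = 1/√(0.0952·1e-06) = 3241 rad/s.
Step 3 — f₀ = ω₀/(2π) = 515.8 Hz.
Step 4 — Series Q: Q = ω₀L/R = 3241·0.0952/297 = 1.039.

(a) f₀ = 515.8 Hz  (b) Q = 1.039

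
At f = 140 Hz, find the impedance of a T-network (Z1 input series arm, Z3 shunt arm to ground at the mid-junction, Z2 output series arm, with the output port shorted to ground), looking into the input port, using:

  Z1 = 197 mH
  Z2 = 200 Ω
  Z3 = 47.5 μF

Step 1 — Angular frequency: ω = 2π·f = 2π·140 = 879.6 rad/s.
Step 2 — Component impedances:
  Z1: Z = jωL = j·879.6·0.197 = 0 + j173.3 Ω
  Z2: Z = R = 200 Ω
  Z3: Z = 1/(jωC) = -j/(ω·C) = 0 - j23.93 Ω
Step 3 — With the output port shorted to ground, the output series arm Z2 runs from the junction to ground; the shunt arm Z3 also runs from the junction to ground. They appear in parallel: Z3 || Z2 = 2.824 - j23.6 Ω.
Step 4 — Series with input arm Z1: Z_in = Z1 + (Z3 || Z2) = 2.824 + j149.7 Ω = 149.7∠88.9° Ω.

Z = 2.824 + j149.7 Ω = 149.7∠88.9° Ω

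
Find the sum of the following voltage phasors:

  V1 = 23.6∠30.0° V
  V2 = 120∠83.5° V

Step 1 — Convert each phasor to rectangular form:
  V1 = 23.6·(cos(30.0°) + j·sin(30.0°)) = 20.44 + j11.8 V
  V2 = 120·(cos(83.5°) + j·sin(83.5°)) = 13.58 + j119.2 V
Step 2 — Sum components: V_total = 34.02 + j131 V.
Step 3 — Convert to polar: |V_total| = 135.4 V, ∠V_total = 75.4°.

V_total = 135.4∠75.4° V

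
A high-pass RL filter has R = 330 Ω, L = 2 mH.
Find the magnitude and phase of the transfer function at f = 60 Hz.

Step 1 — Angular frequency: ω = 2π·60 = 377 rad/s.
Step 2 — Transfer function: H(jω) = jωL/(R + jωL).
Step 3 — Numerator jωL = j·0.754; denominator R + jωL = 330 + j0.754.
Step 4 — H = 5.22e-06 + j0.002285.
Step 5 — Magnitude: |H| = 0.002285 (-52.8 dB); phase: φ = 89.9°.

|H| = 0.002285 (-52.8 dB), φ = 89.9°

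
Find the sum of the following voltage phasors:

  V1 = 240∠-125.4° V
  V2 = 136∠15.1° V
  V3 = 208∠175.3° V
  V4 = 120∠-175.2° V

Step 1 — Convert each phasor to rectangular form:
  V1 = 240·(cos(-125.4°) + j·sin(-125.4°)) = -139 - j195.6 V
  V2 = 136·(cos(15.1°) + j·sin(15.1°)) = 131.3 + j35.43 V
  V3 = 208·(cos(175.3°) + j·sin(175.3°)) = -207.3 + j17.04 V
  V4 = 120·(cos(-175.2°) + j·sin(-175.2°)) = -119.6 - j10.04 V
Step 2 — Sum components: V_total = -334.6 - j153.2 V.
Step 3 — Convert to polar: |V_total| = 368 V, ∠V_total = -155.4°.

V_total = 368∠-155.4° V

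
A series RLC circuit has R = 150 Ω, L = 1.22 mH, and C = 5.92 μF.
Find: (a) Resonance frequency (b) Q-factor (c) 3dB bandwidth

Step 1 — Resonance: ω₀ = 1/√(LC) = 1/√(0.00122·5.92e-06) = 1.177e+04 rad/s.
Step 2 — f₀ = ω₀/(2π) = 1873 Hz.
Step 3 — Series Q: Q = ω₀L/R = 1.177e+04·0.00122/150 = 0.0957.
Step 4 — Bandwidth: Δω = ω₀/Q = 1.23e+05 rad/s; BW = Δω/(2π) = 1.957e+04 Hz.

(a) f₀ = 1873 Hz  (b) Q = 0.0957  (c) BW = 1.957e+04 Hz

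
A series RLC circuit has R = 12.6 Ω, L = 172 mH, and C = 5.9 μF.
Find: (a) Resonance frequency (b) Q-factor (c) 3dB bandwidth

Step 1 — Resonance: ω₀ = 1/√(LC) = 1/√(0.172·5.9e-06) = 992.7 rad/s.
Step 2 — f₀ = ω₀/(2π) = 158 Hz.
Step 3 — Series Q: Q = ω₀L/R = 992.7·0.172/12.6 = 13.55.
Step 4 — Bandwidth: Δω = ω₀/Q = 73.26 rad/s; BW = Δω/(2π) = 11.66 Hz.

(a) f₀ = 158 Hz  (b) Q = 13.55  (c) BW = 11.66 Hz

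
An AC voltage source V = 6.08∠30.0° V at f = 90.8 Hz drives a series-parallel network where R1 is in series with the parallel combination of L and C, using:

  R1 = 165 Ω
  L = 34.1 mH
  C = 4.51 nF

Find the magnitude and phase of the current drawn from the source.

Step 1 — Angular frequency: ω = 2π·f = 2π·90.8 = 570.5 rad/s.
Step 2 — Component impedances:
  R1: Z = R = 165 Ω
  L: Z = jωL = j·570.5·0.0341 = 0 + j19.45 Ω
  C: Z = 1/(jωC) = -j/(ω·C) = 0 - j3.886e+05 Ω
Step 3 — Parallel branch: L || C = 1/(1/L + 1/C) = 0 + j19.46 Ω.
Step 4 — Series with R1: Z_total = R1 + (L || C) = 165 + j19.46 Ω = 166.1∠6.7° Ω.
Step 5 — Source phasor: V = 6.08∠30.0° V = 5.265 + j3.04 V.
Step 6 — Ohm's law: I = V / Z_total = (5.265 + j3.04) / (165 + j19.46) = 0.03362 + j0.01446 A.
Step 7 — Convert to polar: |I| = 0.03659 A, ∠I = 23.3°.

I = 0.03659∠23.3° A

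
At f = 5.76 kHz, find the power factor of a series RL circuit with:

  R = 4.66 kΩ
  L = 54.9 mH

Step 1 — Angular frequency: ω = 2π·f = 2π·5760 = 3.619e+04 rad/s.
Step 2 — Component impedances:
  R: Z = R = 4660 Ω
  L: Z = jωL = j·3.619e+04·0.0549 = 0 + j1987 Ω
Step 3 — Series combination: Z_total = R + L = 4660 + j1987 Ω = 5066∠23.1° Ω.
Step 4 — Power factor: PF = cos(φ) = Re(Z)/|Z| = 4660/5066 = 0.9199.
Step 5 — Type: Im(Z) = 1987 ⇒ lagging (phase φ = 23.1°).

PF = 0.9199 (lagging, φ = 23.1°)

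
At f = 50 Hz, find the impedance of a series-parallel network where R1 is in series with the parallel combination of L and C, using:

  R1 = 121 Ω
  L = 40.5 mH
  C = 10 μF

Step 1 — Angular frequency: ω = 2π·f = 2π·50 = 314.2 rad/s.
Step 2 — Component impedances:
  R1: Z = R = 121 Ω
  L: Z = jωL = j·314.2·0.0405 = 0 + j12.72 Ω
  C: Z = 1/(jωC) = -j/(ω·C) = 0 - j318.3 Ω
Step 3 — Parallel branch: L || C = 1/(1/L + 1/C) = 0 + j13.25 Ω.
Step 4 — Series with R1: Z_total = R1 + (L || C) = 121 + j13.25 Ω = 121.7∠6.3° Ω.

Z = 121 + j13.25 Ω = 121.7∠6.3° Ω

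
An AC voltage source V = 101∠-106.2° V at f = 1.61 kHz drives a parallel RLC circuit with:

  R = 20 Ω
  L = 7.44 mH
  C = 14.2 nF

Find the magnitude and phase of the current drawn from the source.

Step 1 — Angular frequency: ω = 2π·f = 2π·1610 = 1.012e+04 rad/s.
Step 2 — Component impedances:
  R: Z = R = 20 Ω
  L: Z = jωL = j·1.012e+04·0.00744 = 0 + j75.26 Ω
  C: Z = 1/(jωC) = -j/(ω·C) = 0 - j6962 Ω
Step 3 — Parallel combination: 1/Z_total = 1/R + 1/L + 1/C; Z_total = 18.71 + j4.917 Ω = 19.34∠14.7° Ω.
Step 4 — Source phasor: V = 101∠-106.2° V = -28.18 - j96.99 V.
Step 5 — Ohm's law: I = V / Z_total = (-28.18 - j96.99) / (18.71 + j4.917) = -2.684 - j4.479 A.
Step 6 — Convert to polar: |I| = 5.222 A, ∠I = -120.9°.

I = 5.222∠-120.9° A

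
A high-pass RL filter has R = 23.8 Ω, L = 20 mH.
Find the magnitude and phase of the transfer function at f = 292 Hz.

Step 1 — Angular frequency: ω = 2π·292 = 1835 rad/s.
Step 2 — Transfer function: H(jω) = jωL/(R + jωL).
Step 3 — Numerator jωL = j·36.69; denominator R + jωL = 23.8 + j36.69.
Step 4 — H = 0.7039 + j0.4565.
Step 5 — Magnitude: |H| = 0.839 (-1.5 dB); phase: φ = 33.0°.

|H| = 0.839 (-1.5 dB), φ = 33.0°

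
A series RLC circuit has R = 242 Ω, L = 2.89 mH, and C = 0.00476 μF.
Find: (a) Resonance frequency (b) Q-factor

Step 1 — Resonance condition Im(Z)=0 gives ω₀ = 1/√(LC).
Step 2 — ω₀ = 1/√(0.00289·4.76e-09) = 2.696e+05 rad/s.
Step 3 — f₀ = ω₀/(2π) = 4.291e+04 Hz.
Step 4 — Series Q: Q = ω₀L/R = 2.696e+05·0.00289/242 = 3.22.

(a) f₀ = 4.291e+04 Hz  (b) Q = 3.22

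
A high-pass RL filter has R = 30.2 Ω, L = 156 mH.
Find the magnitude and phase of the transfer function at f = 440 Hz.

Step 1 — Angular frequency: ω = 2π·440 = 2765 rad/s.
Step 2 — Transfer function: H(jω) = jωL/(R + jωL).
Step 3 — Numerator jωL = j·431.3; denominator R + jωL = 30.2 + j431.3.
Step 4 — H = 0.9951 + j0.06968.
Step 5 — Magnitude: |H| = 0.9976 (-0.0 dB); phase: φ = 4.0°.

|H| = 0.9976 (-0.0 dB), φ = 4.0°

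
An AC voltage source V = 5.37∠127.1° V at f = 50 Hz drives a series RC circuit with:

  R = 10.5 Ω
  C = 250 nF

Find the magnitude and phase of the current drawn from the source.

Step 1 — Angular frequency: ω = 2π·f = 2π·50 = 314.2 rad/s.
Step 2 — Component impedances:
  R: Z = R = 10.5 Ω
  C: Z = 1/(jωC) = -j/(ω·C) = 0 - j1.273e+04 Ω
Step 3 — Series combination: Z_total = R + C = 10.5 - j1.273e+04 Ω = 1.273e+04∠-90.0° Ω.
Step 4 — Source phasor: V = 5.37∠127.1° V = -3.239 + j4.283 V.
Step 5 — Ohm's law: I = V / Z_total = (-3.239 + j4.283) / (10.5 - j1.273e+04) = -0.0003366 - j0.0002541 A.
Step 6 — Convert to polar: |I| = 0.0004218 A, ∠I = -142.9°.

I = 0.0004218∠-142.9° A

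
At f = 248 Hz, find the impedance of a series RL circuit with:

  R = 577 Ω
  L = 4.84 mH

Step 1 — Angular frequency: ω = 2π·f = 2π·248 = 1558 rad/s.
Step 2 — Component impedances:
  R: Z = R = 577 Ω
  L: Z = jωL = j·1558·0.00484 = 0 + j7.542 Ω
Step 3 — Series combination: Z_total = R + L = 577 + j7.542 Ω = 577∠0.7° Ω.

Z = 577 + j7.542 Ω = 577∠0.7° Ω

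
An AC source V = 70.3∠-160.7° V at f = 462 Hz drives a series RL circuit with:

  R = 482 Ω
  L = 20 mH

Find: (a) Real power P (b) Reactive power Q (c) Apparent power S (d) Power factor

Step 1 — Angular frequency: ω = 2π·f = 2π·462 = 2903 rad/s.
Step 2 — Component impedances:
  R: Z = R = 482 Ω
  L: Z = jωL = j·2903·0.02 = 0 + j58.06 Ω
Step 3 — Series combination: Z_total = R + L = 482 + j58.06 Ω = 485.5∠6.9° Ω.
Step 4 — Source phasor: V = 70.3∠-160.7° V = -66.35 - j23.24 V.
Step 5 — Current: I = V / Z = -0.1414 - j0.03117 A = 0.1448∠-167.6° A.
Step 6 — Complex power: S = V·I* = 10.11 + j1.217 VA.
Step 7 — Real power: P = Re(S) = 10.11 W.
Step 8 — Reactive power: Q = Im(S) = 1.217 VAR.
Step 9 — Apparent power: |S| = 10.18 VA.
Step 10 — Power factor: PF = P/|S| = 0.9928 (lagging).

(a) P = 10.11 W  (b) Q = 1.217 VAR  (c) S = 10.18 VA  (d) PF = 0.9928 (lagging)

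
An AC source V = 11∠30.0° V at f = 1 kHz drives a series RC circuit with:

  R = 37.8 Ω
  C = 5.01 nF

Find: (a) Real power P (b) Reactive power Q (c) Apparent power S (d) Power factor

Step 1 — Angular frequency: ω = 2π·f = 2π·1000 = 6283 rad/s.
Step 2 — Component impedances:
  R: Z = R = 37.8 Ω
  C: Z = 1/(jωC) = -j/(ω·C) = 0 - j3.177e+04 Ω
Step 3 — Series combination: Z_total = R + C = 37.8 - j3.177e+04 Ω = 3.177e+04∠-89.9° Ω.
Step 4 — Source phasor: V = 11∠30.0° V = 9.526 + j5.5 V.
Step 5 — Current: I = V / Z = -0.0001728 + j0.0003001 A = 0.0003463∠119.9° A.
Step 6 — Complex power: S = V·I* = 4.532e-06 - j0.003809 VA.
Step 7 — Real power: P = Re(S) = 4.532e-06 W.
Step 8 — Reactive power: Q = Im(S) = -0.003809 VAR.
Step 9 — Apparent power: |S| = 0.003809 VA.
Step 10 — Power factor: PF = P/|S| = 0.00119 (leading).

(a) P = 4.532e-06 W  (b) Q = -0.003809 VAR  (c) S = 0.003809 VA  (d) PF = 0.00119 (leading)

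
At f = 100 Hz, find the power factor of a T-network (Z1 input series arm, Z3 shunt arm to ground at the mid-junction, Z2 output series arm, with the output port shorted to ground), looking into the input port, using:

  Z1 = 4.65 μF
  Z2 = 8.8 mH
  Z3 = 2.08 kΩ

Step 1 — Angular frequency: ω = 2π·f = 2π·100 = 628.3 rad/s.
Step 2 — Component impedances:
  Z1: Z = 1/(jωC) = -j/(ω·C) = 0 - j342.3 Ω
  Z2: Z = jωL = j·628.3·0.0088 = 0 + j5.529 Ω
  Z3: Z = R = 2080 Ω
Step 3 — With the output port shorted to ground, the output series arm Z2 runs from the junction to ground; the shunt arm Z3 also runs from the junction to ground. They appear in parallel: Z3 || Z2 = 0.0147 + j5.529 Ω.
Step 4 — Series with input arm Z1: Z_in = Z1 + (Z3 || Z2) = 0.0147 - j336.7 Ω = 336.7∠-90.0° Ω.
Step 5 — Power factor: PF = cos(φ) = Re(Z)/|Z| = 0.014698/336.74 = 4.365e-05.
Step 6 — Type: Im(Z) = -336.7 ⇒ leading (phase φ = -90.0°).

PF = 4.365e-05 (leading, φ = -90.0°)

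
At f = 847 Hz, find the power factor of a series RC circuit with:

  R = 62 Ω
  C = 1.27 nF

Step 1 — Angular frequency: ω = 2π·f = 2π·847 = 5322 rad/s.
Step 2 — Component impedances:
  R: Z = R = 62 Ω
  C: Z = 1/(jωC) = -j/(ω·C) = 0 - j1.48e+05 Ω
Step 3 — Series combination: Z_total = R + C = 62 - j1.48e+05 Ω = 1.48e+05∠-90.0° Ω.
Step 4 — Power factor: PF = cos(φ) = Re(Z)/|Z| = 62/1.4796e+05 = 0.000419.
Step 5 — Type: Im(Z) = -1.48e+05 ⇒ leading (phase φ = -90.0°).

PF = 0.000419 (leading, φ = -90.0°)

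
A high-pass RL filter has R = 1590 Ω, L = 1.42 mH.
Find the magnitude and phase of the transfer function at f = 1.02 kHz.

Step 1 — Angular frequency: ω = 2π·1020 = 6409 rad/s.
Step 2 — Transfer function: H(jω) = jωL/(R + jωL).
Step 3 — Numerator jωL = j·9.101; denominator R + jωL = 1590 + j9.101.
Step 4 — H = 3.276e-05 + j0.005723.
Step 5 — Magnitude: |H| = 0.005724 (-44.8 dB); phase: φ = 89.7°.

|H| = 0.005724 (-44.8 dB), φ = 89.7°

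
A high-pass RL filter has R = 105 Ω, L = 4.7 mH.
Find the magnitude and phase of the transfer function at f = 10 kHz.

Step 1 — Angular frequency: ω = 2π·1e+04 = 6.283e+04 rad/s.
Step 2 — Transfer function: H(jω) = jωL/(R + jωL).
Step 3 — Numerator jωL = j·295.3; denominator R + jωL = 105 + j295.3.
Step 4 — H = 0.8878 + j0.3157.
Step 5 — Magnitude: |H| = 0.9422 (-0.5 dB); phase: φ = 19.6°.

|H| = 0.9422 (-0.5 dB), φ = 19.6°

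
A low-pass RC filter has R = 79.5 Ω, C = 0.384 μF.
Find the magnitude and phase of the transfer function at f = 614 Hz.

Step 1 — Angular frequency: ω = 2π·614 = 3858 rad/s.
Step 2 — Transfer function: H(jω) = 1/(1 + jωRC).
Step 3 — Denominator: 1 + jωRC = 1 + j·3858·79.5·3.84e-07 = 1 + j0.1178.
Step 4 — H = 0.9863 - j0.1162.
Step 5 — Magnitude: |H| = 0.9931 (-0.1 dB); phase: φ = -6.7°.

|H| = 0.9931 (-0.1 dB), φ = -6.7°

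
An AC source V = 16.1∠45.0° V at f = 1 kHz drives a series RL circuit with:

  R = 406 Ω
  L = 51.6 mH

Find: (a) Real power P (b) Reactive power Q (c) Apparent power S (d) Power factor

Step 1 — Angular frequency: ω = 2π·f = 2π·1000 = 6283 rad/s.
Step 2 — Component impedances:
  R: Z = R = 406 Ω
  L: Z = jωL = j·6283·0.0516 = 0 + j324.2 Ω
Step 3 — Series combination: Z_total = R + L = 406 + j324.2 Ω = 519.6∠38.6° Ω.
Step 4 — Source phasor: V = 16.1∠45.0° V = 11.38 + j11.38 V.
Step 5 — Current: I = V / Z = 0.03079 + j0.003449 A = 0.03099∠6.4° A.
Step 6 — Complex power: S = V·I* = 0.3898 + j0.3113 VA.
Step 7 — Real power: P = Re(S) = 0.3898 W.
Step 8 — Reactive power: Q = Im(S) = 0.3113 VAR.
Step 9 — Apparent power: |S| = 0.4989 VA.
Step 10 — Power factor: PF = P/|S| = 0.7814 (lagging).

(a) P = 0.3898 W  (b) Q = 0.3113 VAR  (c) S = 0.4989 VA  (d) PF = 0.7814 (lagging)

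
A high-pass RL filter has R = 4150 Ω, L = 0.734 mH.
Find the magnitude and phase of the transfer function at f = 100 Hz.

Step 1 — Angular frequency: ω = 2π·100 = 628.3 rad/s.
Step 2 — Transfer function: H(jω) = jωL/(R + jωL).
Step 3 — Numerator jωL = j·0.4612; denominator R + jωL = 4150 + j0.4612.
Step 4 — H = 1.235e-08 + j0.0001111.
Step 5 — Magnitude: |H| = 0.0001111 (-79.1 dB); phase: φ = 90.0°.

|H| = 0.0001111 (-79.1 dB), φ = 90.0°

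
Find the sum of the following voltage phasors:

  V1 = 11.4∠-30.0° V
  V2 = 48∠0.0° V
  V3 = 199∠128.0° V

Step 1 — Convert each phasor to rectangular form:
  V1 = 11.4·(cos(-30.0°) + j·sin(-30.0°)) = 9.873 - j5.7 V
  V2 = 48·(cos(0.0°) + j·sin(0.0°)) = 48 V
  V3 = 199·(cos(128.0°) + j·sin(128.0°)) = -122.5 + j156.8 V
Step 2 — Sum components: V_total = -64.64 + j151.1 V.
Step 3 — Convert to polar: |V_total| = 164.4 V, ∠V_total = 113.2°.

V_total = 164.4∠113.2° V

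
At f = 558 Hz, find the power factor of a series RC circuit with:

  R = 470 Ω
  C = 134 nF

Step 1 — Angular frequency: ω = 2π·f = 2π·558 = 3506 rad/s.
Step 2 — Component impedances:
  R: Z = R = 470 Ω
  C: Z = 1/(jωC) = -j/(ω·C) = 0 - j2129 Ω
Step 3 — Series combination: Z_total = R + C = 470 - j2129 Ω = 2180∠-77.5° Ω.
Step 4 — Power factor: PF = cos(φ) = Re(Z)/|Z| = 470/2180 = 0.2156.
Step 5 — Type: Im(Z) = -2129 ⇒ leading (phase φ = -77.5°).

PF = 0.2156 (leading, φ = -77.5°)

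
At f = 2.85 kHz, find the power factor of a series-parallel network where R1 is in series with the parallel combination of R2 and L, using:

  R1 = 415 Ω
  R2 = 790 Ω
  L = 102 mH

Step 1 — Angular frequency: ω = 2π·f = 2π·2850 = 1.791e+04 rad/s.
Step 2 — Component impedances:
  R1: Z = R = 415 Ω
  R2: Z = R = 790 Ω
  L: Z = jωL = j·1.791e+04·0.102 = 0 + j1827 Ω
Step 3 — Parallel branch: R2 || L = 1/(1/R2 + 1/L) = 665.5 + j287.8 Ω.
Step 4 — Series with R1: Z_total = R1 + (R2 || L) = 1081 + j287.8 Ω = 1118∠14.9° Ω.
Step 5 — Power factor: PF = cos(φ) = Re(Z)/|Z| = 1080.5/1118.2 = 0.9663.
Step 6 — Type: Im(Z) = 287.8 ⇒ lagging (phase φ = 14.9°).

PF = 0.9663 (lagging, φ = 14.9°)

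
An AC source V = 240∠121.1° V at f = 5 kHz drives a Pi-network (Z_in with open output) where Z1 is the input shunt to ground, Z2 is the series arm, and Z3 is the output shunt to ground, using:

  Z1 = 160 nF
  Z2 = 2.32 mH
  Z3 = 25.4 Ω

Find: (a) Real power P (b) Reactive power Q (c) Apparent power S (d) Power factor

Step 1 — Angular frequency: ω = 2π·f = 2π·5000 = 3.142e+04 rad/s.
Step 2 — Component impedances:
  Z1: Z = 1/(jωC) = -j/(ω·C) = 0 - j198.9 Ω
  Z2: Z = jωL = j·3.142e+04·0.00232 = 0 + j72.88 Ω
  Z3: Z = R = 25.4 Ω
Step 3 — With open output, the series arm Z2 and the output shunt Z3 appear in series to ground: Z2 + Z3 = 25.4 + j72.88 Ω.
Step 4 — Parallel with input shunt Z1: Z_in = Z1 || (Z2 + Z3) = 60.79 + j102.8 Ω = 119.4∠59.4° Ω.
Step 5 — Source phasor: V = 240∠121.1° V = -124 + j205.5 V.
Step 6 — Current: I = V / Z = 0.9527 + j1.77 A = 2.01∠61.7° A.
Step 7 — Complex power: S = V·I* = 245.6 + j415.2 VA.
Step 8 — Real power: P = Re(S) = 245.6 W.
Step 9 — Reactive power: Q = Im(S) = 415.2 VAR.
Step 10 — Apparent power: |S| = 482.4 VA.
Step 11 — Power factor: PF = P/|S| = 0.5091 (lagging).

(a) P = 245.6 W  (b) Q = 415.2 VAR  (c) S = 482.4 VA  (d) PF = 0.5091 (lagging)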